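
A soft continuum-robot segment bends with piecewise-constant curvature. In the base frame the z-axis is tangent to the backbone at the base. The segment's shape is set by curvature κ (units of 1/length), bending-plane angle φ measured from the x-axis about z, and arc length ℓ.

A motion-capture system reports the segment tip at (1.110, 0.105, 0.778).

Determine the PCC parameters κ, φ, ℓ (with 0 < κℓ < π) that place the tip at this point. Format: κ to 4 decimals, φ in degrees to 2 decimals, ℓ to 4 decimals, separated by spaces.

ρ = √(x²+y²) = √(1.110² + 0.105²) = 1.11496
φ = atan2(y, x) mod 360° = atan2(0.105, 1.110) = 5.4038°
|p|² = ρ² + z² = 1.11496² + 0.778² = 1.84841
κ = 2ρ / |p|² = 2×1.11496 / 1.84841 = 1.20639
θ = 2·atan2(ρ, z) = 2·atan2(1.11496, 0.778) = 1.92312 rad
ℓ = θ/κ = 1.92312/1.20639 = 1.59410

1.2064 5.40 1.5941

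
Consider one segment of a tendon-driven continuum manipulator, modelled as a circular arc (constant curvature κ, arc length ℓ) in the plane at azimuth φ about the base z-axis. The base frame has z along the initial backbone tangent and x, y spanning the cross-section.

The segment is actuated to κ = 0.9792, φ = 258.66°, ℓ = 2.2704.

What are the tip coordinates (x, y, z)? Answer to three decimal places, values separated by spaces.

θ = κ·ℓ = 0.9792 × 2.2704 = 2.22318 rad
ρ = (1 − cos θ)/κ = (1 − -0.60708)/0.9792 = 1.64122
z = sin θ / κ = 0.79464/0.9792 = 0.81152
x = ρ cos φ = 1.64122 × cos(258.66°) = -0.32271
y = ρ sin φ = 1.64122 × sin(258.66°) = -1.60918

-0.323 -1.609 0.812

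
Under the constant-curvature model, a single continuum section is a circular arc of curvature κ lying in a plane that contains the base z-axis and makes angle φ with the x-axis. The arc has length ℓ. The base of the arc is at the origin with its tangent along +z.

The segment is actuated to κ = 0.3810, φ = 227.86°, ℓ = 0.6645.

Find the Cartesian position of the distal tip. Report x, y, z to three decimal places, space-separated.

θ = κ·ℓ = 0.3810 × 0.6645 = 0.25317 rad
ρ = (1 − cos θ)/κ = (1 − 0.96812)/0.3810 = 0.08367
z = sin θ / κ = 0.25048/0.3810 = 0.65742
x = ρ cos φ = 0.08367 × cos(227.86°) = -0.05614
y = ρ sin φ = 0.08367 × sin(227.86°) = -0.06204

-0.056 -0.062 0.657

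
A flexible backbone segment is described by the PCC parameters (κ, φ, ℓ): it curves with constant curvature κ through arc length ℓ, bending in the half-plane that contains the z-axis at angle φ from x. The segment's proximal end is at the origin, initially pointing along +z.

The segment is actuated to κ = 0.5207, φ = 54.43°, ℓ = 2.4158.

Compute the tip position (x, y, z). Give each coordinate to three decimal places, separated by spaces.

θ = κ·ℓ = 0.5207 × 2.4158 = 1.25791 rad
ρ = (1 − cos θ)/κ = (1 − 0.30781)/0.5207 = 1.32935
z = sin θ / κ = 0.95145/0.5207 = 1.82725
x = ρ cos φ = 1.32935 × cos(54.43°) = 0.77328
y = ρ sin φ = 1.32935 × sin(54.43°) = 1.08130

0.773 1.081 1.827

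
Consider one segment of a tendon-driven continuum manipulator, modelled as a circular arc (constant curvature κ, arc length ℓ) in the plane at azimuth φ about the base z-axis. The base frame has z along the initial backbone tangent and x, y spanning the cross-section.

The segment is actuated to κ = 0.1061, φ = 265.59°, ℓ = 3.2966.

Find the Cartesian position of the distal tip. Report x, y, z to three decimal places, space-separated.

-0.044 -0.569 3.230

θ = κ·ℓ = 0.1061 × 3.2966 = 0.34977 rad
ρ = (1 − cos θ)/κ = (1 − 0.93945)/0.1061 = 0.57067
z = sin θ / κ = 0.34268/0.1061 = 3.22979
x = ρ cos φ = 0.57067 × cos(265.59°) = -0.04388
y = ρ sin φ = 0.57067 × sin(265.59°) = -0.56898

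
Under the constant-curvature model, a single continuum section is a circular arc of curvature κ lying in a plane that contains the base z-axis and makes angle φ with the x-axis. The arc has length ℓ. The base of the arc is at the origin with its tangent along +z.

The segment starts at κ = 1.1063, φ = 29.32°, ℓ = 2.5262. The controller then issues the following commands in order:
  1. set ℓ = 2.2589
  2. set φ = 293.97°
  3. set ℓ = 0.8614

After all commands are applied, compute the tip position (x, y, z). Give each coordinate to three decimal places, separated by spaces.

initial: κ=1.1063, φ=29.32°, ℓ=2.5262
cmd 1: set ℓ=2.2589 → (κ,φ,ℓ)=(1.1063,29.32°,2.2589) → tip=(1.4191,0.7970,0.5417)
cmd 2: set φ=293.97° → (κ,φ,ℓ)=(1.1063,293.97°,2.2589) → tip=(0.6612,-1.4872,0.5417)
cmd 3: set ℓ=0.8614 → (κ,φ,ℓ)=(1.1063,293.97°,0.8614) → tip=(0.1545,-0.3475,0.7368)

0.155 -0.348 0.737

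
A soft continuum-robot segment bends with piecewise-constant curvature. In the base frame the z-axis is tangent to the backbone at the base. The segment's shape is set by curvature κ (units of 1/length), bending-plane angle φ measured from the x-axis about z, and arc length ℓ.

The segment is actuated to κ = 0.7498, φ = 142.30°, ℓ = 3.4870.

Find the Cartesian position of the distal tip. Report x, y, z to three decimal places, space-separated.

-1.967 1.520 0.671

θ = κ·ℓ = 0.7498 × 3.4870 = 2.61455 rad
ρ = (1 − cos θ)/κ = (1 − -0.86430)/0.7498 = 2.48640
z = sin θ / κ = 0.50298/0.7498 = 0.67082
x = ρ cos φ = 2.48640 × cos(142.30°) = -1.96729
y = ρ sin φ = 2.48640 × sin(142.30°) = 1.52050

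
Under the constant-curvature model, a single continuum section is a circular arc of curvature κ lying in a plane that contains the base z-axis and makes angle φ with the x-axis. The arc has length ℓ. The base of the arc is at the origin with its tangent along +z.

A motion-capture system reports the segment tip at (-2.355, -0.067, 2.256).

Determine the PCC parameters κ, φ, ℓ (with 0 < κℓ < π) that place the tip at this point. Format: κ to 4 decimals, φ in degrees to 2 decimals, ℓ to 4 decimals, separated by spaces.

0.4428 181.63 3.6449

ρ = √(x²+y²) = √(-2.355² + -0.067²) = 2.35595
φ = atan2(y, x) mod 360° = atan2(-0.067, -2.355) = 181.6296°
|p|² = ρ² + z² = 2.35595² + 2.256² = 10.64005
κ = 2ρ / |p|² = 2×2.35595 / 10.64005 = 0.44285
θ = 2·atan2(ρ, z) = 2·atan2(2.35595, 2.256) = 1.61413 rad
ℓ = θ/κ = 1.61413/0.44285 = 3.64491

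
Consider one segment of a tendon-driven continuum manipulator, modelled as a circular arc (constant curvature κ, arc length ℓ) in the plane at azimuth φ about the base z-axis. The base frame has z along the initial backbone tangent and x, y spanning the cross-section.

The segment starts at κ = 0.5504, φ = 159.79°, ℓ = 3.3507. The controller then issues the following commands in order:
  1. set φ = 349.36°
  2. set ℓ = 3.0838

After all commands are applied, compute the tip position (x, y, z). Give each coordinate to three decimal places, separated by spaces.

2.011 -0.378 1.802

initial: κ=0.5504, φ=159.79°, ℓ=3.3507
cmd 1: set φ=349.36° → (κ,φ,ℓ)=(0.5504,349.36°,3.3507) → tip=(2.2678,-0.4260,1.7494)
cmd 2: set ℓ=3.0838 → (κ,φ,ℓ)=(0.5504,349.36°,3.0838) → tip=(2.0110,-0.3778,1.8023)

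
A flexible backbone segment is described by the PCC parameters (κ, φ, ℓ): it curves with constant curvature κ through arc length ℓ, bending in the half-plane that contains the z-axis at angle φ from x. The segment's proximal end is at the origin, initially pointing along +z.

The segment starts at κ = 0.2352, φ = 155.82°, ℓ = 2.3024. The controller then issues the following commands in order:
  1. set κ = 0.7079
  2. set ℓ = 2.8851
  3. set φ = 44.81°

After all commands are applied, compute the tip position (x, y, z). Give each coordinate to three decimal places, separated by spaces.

1.457 1.448 1.258

initial: κ=0.2352, φ=155.82°, ℓ=2.3024
cmd 1: set κ=0.7079 → (κ,φ,ℓ)=(0.7079,155.82°,2.3024) → tip=(-1.3648,0.6128,1.4102)
cmd 2: set ℓ=2.8851 → (κ,φ,ℓ)=(0.7079,155.82°,2.8851) → tip=(-1.8741,0.8415,1.2585)
cmd 3: set φ=44.81° → (κ,φ,ℓ)=(0.7079,44.81°,2.8851) → tip=(1.4575,1.4478,1.2585)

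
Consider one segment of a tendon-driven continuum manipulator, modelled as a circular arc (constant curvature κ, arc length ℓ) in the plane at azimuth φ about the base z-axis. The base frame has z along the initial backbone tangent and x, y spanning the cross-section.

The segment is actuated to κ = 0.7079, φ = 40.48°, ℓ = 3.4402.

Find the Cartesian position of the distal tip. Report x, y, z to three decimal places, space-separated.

1.892 1.615 0.917

θ = κ·ℓ = 0.7079 × 3.4402 = 2.43532 rad
ρ = (1 − cos θ)/κ = (1 − -0.76078)/0.7079 = 2.48734
z = sin θ / κ = 0.64900/0.7079 = 0.91680
x = ρ cos φ = 2.48734 × cos(40.48°) = 1.89195
y = ρ sin φ = 2.48734 × sin(40.48°) = 1.61473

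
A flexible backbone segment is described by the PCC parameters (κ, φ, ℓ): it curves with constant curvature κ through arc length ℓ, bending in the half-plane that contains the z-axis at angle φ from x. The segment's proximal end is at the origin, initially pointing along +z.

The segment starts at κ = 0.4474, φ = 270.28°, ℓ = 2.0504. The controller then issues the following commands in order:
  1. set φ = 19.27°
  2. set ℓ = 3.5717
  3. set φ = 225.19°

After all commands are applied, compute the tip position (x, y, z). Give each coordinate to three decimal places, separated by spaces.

initial: κ=0.4474, φ=270.28°, ℓ=2.0504
cmd 1: set φ=19.27° → (κ,φ,ℓ)=(0.4474,19.27°,2.0504) → tip=(0.8272,0.2892,1.7747)
cmd 2: set ℓ=3.5717 → (κ,φ,ℓ)=(0.4474,19.27°,3.5717) → tip=(2.1673,0.7577,2.2343)
cmd 3: set φ=225.19° → (κ,φ,ℓ)=(0.4474,225.19°,3.5717) → tip=(-1.6180,-1.6288,2.2343)

-1.618 -1.629 2.234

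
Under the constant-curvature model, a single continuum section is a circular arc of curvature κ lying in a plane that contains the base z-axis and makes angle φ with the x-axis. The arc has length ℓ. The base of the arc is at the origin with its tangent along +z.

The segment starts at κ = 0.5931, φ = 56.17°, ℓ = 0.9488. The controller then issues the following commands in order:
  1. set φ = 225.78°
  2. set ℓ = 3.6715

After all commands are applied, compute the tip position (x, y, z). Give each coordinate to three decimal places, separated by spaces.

-1.846 -1.897 1.385

initial: κ=0.5931, φ=56.17°, ℓ=0.9488
cmd 1: set φ=225.78° → (κ,φ,ℓ)=(0.5931,225.78°,0.9488) → tip=(-0.1813,-0.1863,0.8995)
cmd 2: set ℓ=3.6715 → (κ,φ,ℓ)=(0.5931,225.78°,3.6715) → tip=(-1.8464,-1.8974,1.3851)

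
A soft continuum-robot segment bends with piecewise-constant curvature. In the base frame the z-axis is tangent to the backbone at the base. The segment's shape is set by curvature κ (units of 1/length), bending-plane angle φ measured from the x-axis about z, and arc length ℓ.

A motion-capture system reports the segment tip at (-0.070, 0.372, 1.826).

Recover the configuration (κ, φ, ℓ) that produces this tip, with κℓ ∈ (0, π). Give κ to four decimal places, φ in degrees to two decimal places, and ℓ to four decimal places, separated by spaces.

0.2177 100.66 1.8779

ρ = √(x²+y²) = √(-0.070² + 0.372²) = 0.37853
φ = atan2(y, x) mod 360° = atan2(0.372, -0.070) = 100.6568°
|p|² = ρ² + z² = 0.37853² + 1.826² = 3.47756
κ = 2ρ / |p|² = 2×0.37853 / 3.47756 = 0.21770
θ = 2·atan2(ρ, z) = 2·atan2(0.37853, 1.826) = 0.40881 rad
ℓ = θ/κ = 0.40881/0.21770 = 1.87787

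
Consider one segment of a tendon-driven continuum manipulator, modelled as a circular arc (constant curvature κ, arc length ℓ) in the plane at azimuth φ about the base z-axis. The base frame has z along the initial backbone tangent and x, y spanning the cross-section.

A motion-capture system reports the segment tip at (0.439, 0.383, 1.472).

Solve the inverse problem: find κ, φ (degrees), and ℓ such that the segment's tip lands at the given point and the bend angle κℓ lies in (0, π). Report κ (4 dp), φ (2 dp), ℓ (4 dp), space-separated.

0.4649 41.10 1.6212

ρ = √(x²+y²) = √(0.439² + 0.383²) = 0.58259
φ = atan2(y, x) mod 360° = atan2(0.383, 0.439) = 41.1027°
|p|² = ρ² + z² = 0.58259² + 1.472² = 2.50619
κ = 2ρ / |p|² = 2×0.58259 / 2.50619 = 0.46492
θ = 2·atan2(ρ, z) = 2·atan2(0.58259, 1.472) = 0.75373 rad
ℓ = θ/κ = 0.75373/0.46492 = 1.62120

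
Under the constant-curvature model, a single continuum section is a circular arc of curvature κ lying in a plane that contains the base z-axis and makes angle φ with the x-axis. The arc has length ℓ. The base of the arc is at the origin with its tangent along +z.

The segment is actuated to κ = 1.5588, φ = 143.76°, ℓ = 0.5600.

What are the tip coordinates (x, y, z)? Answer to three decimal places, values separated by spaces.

-0.185 0.136 0.492

θ = κ·ℓ = 1.5588 × 0.5600 = 0.87293 rad
ρ = (1 − cos θ)/κ = (1 − 0.64259)/1.5588 = 0.22929
z = sin θ / κ = 0.76621/1.5588 = 0.49154
x = ρ cos φ = 0.22929 × cos(143.76°) = -0.18493
y = ρ sin φ = 0.22929 × sin(143.76°) = 0.13555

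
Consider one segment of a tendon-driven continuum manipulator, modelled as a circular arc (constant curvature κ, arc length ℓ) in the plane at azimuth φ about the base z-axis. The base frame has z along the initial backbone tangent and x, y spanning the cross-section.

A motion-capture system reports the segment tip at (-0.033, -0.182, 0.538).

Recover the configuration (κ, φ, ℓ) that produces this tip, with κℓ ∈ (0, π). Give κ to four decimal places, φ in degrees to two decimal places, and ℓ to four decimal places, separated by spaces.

ρ = √(x²+y²) = √(-0.033² + -0.182²) = 0.18497
φ = atan2(y, x) mod 360° = atan2(-0.182, -0.033) = 259.7229°
|p|² = ρ² + z² = 0.18497² + 0.538² = 0.32366
κ = 2ρ / |p|² = 2×0.18497 / 0.32366 = 1.14299
θ = 2·atan2(ρ, z) = 2·atan2(0.18497, 0.538) = 0.66229 rad
ℓ = θ/κ = 0.66229/1.14299 = 0.57944

1.1430 259.72 0.5794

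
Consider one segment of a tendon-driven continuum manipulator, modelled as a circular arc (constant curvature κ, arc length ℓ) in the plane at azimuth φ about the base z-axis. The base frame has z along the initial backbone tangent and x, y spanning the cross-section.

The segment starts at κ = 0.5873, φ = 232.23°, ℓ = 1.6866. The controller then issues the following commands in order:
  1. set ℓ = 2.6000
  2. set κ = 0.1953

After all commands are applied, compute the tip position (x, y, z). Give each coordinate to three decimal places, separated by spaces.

initial: κ=0.5873, φ=232.23°, ℓ=1.6866
cmd 1: set ℓ=2.6000 → (κ,φ,ℓ)=(0.5873,232.23°,2.6000) → tip=(-0.9972,-1.2870,1.7011)
cmd 2: set κ=0.1953 → (κ,φ,ℓ)=(0.1953,232.23°,2.6000) → tip=(-0.3957,-0.5107,2.4897)

-0.396 -0.511 2.490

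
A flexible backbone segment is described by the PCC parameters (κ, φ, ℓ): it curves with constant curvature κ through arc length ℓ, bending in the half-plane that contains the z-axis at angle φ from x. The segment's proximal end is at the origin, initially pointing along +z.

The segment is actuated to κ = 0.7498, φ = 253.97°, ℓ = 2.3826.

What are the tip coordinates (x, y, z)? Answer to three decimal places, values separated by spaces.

-0.447 -1.556 1.303

θ = κ·ℓ = 0.7498 × 2.3826 = 1.78647 rad
ρ = (1 − cos θ)/κ = (1 − -0.21401)/0.7498 = 1.61911
z = sin θ / κ = 0.97683/0.7498 = 1.30279
x = ρ cos φ = 1.61911 × cos(253.97°) = -0.44710
y = ρ sin φ = 1.61911 × sin(253.97°) = -1.55615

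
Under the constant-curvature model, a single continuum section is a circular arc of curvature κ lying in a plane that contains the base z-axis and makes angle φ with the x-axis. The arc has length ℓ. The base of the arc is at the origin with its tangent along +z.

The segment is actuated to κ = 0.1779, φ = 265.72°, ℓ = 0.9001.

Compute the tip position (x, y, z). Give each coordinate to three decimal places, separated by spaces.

θ = κ·ℓ = 0.1779 × 0.9001 = 0.16013 rad
ρ = (1 − cos θ)/κ = (1 − 0.98721)/0.1779 = 0.07191
z = sin θ / κ = 0.15944/0.1779 = 0.89626
x = ρ cos φ = 0.07191 × cos(265.72°) = -0.00537
y = ρ sin φ = 0.07191 × sin(265.72°) = -0.07171

-0.005 -0.072 0.896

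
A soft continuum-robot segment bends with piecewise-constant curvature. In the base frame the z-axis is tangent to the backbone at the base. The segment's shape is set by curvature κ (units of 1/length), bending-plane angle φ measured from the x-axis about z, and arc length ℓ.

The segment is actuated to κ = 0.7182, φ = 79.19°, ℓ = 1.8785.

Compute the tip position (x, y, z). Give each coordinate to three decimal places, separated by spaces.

0.204 1.067 1.358

θ = κ·ℓ = 0.7182 × 1.8785 = 1.34914 rad
ρ = (1 − cos θ)/κ = (1 − 0.21985)/0.7182 = 1.08626
z = sin θ / κ = 0.97553/0.7182 = 1.35830
x = ρ cos φ = 1.08626 × cos(79.19°) = 0.20373
y = ρ sin φ = 1.08626 × sin(79.19°) = 1.06699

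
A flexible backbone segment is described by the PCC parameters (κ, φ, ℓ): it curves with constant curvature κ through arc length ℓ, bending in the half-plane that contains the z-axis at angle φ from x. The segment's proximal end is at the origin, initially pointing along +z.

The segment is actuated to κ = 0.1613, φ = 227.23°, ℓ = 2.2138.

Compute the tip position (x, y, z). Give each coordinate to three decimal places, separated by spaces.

θ = κ·ℓ = 0.1613 × 2.2138 = 0.35709 rad
ρ = (1 − cos θ)/κ = (1 − 0.93692)/0.1613 = 0.39108
z = sin θ / κ = 0.34955/0.1613 = 2.16705
x = ρ cos φ = 0.39108 × cos(227.23°) = -0.26556
y = ρ sin φ = 0.39108 × sin(227.23°) = -0.28708

-0.266 -0.287 2.167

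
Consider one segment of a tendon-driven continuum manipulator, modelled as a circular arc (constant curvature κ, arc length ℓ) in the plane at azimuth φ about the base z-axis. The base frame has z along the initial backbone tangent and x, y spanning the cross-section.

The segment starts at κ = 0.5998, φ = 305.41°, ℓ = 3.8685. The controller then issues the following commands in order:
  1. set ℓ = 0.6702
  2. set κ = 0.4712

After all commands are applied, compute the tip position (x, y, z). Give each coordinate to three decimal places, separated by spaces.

initial: κ=0.5998, φ=305.41°, ℓ=3.8685
cmd 1: set ℓ=0.6702 → (κ,φ,ℓ)=(0.5998,305.41°,0.6702) → tip=(0.0770,-0.1083,0.6523)
cmd 2: set κ=0.4712 → (κ,φ,ℓ)=(0.4712,305.41°,0.6702) → tip=(0.0608,-0.0855,0.6591)

0.061 -0.086 0.659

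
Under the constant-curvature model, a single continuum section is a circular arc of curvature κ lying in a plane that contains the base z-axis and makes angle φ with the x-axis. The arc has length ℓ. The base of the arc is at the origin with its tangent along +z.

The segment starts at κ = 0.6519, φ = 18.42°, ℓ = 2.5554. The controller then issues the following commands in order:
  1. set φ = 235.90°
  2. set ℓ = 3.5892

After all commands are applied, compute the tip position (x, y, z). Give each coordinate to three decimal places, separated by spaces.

initial: κ=0.6519, φ=18.42°, ℓ=2.5554
cmd 1: set φ=235.90° → (κ,φ,ℓ)=(0.6519,235.90°,2.5554) → tip=(-0.9416,-1.3908,1.5271)
cmd 2: set ℓ=3.5892 → (κ,φ,ℓ)=(0.6519,235.90°,3.5892) → tip=(-1.4581,-2.1536,1.1023)

-1.458 -2.154 1.102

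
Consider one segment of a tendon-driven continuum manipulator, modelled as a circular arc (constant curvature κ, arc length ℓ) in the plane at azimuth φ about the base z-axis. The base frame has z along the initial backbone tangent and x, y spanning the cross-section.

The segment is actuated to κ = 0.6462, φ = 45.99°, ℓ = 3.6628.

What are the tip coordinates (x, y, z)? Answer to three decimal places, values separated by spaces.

1.844 1.908 1.082

θ = κ·ℓ = 0.6462 × 3.6628 = 2.36690 rad
ρ = (1 − cos θ)/κ = (1 − -0.71464)/0.6462 = 2.65342
z = sin θ / κ = 0.69950/0.6462 = 1.08248
x = ρ cos φ = 2.65342 × cos(45.99°) = 1.84355
y = ρ sin φ = 2.65342 × sin(45.99°) = 1.90839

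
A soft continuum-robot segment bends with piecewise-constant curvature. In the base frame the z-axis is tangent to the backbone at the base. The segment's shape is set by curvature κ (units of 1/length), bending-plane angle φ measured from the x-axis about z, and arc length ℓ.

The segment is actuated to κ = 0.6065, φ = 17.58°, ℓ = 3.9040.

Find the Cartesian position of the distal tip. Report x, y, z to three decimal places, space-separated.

2.696 0.854 1.152

θ = κ·ℓ = 0.6065 × 3.9040 = 2.36778 rad
ρ = (1 − cos θ)/κ = (1 − -0.71525)/0.6065 = 2.82811
z = sin θ / κ = 0.69887/0.6065 = 1.15230
x = ρ cos φ = 2.82811 × cos(17.58°) = 2.69603
y = ρ sin φ = 2.82811 × sin(17.58°) = 0.85419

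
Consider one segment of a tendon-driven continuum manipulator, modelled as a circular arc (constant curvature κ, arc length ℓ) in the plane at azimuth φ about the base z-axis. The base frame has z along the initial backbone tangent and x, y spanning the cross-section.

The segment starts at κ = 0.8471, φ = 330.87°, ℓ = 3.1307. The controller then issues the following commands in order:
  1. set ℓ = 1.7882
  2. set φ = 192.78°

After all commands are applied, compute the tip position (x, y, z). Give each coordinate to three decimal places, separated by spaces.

-1.087 -0.247 1.179

initial: κ=0.8471, φ=330.87°, ℓ=3.1307
cmd 1: set ℓ=1.7882 → (κ,φ,ℓ)=(0.8471,330.87°,1.7882) → tip=(0.9735,-0.5425,1.1786)
cmd 2: set φ=192.78° → (κ,φ,ℓ)=(0.8471,192.78°,1.7882) → tip=(-1.0868,-0.2465,1.1786)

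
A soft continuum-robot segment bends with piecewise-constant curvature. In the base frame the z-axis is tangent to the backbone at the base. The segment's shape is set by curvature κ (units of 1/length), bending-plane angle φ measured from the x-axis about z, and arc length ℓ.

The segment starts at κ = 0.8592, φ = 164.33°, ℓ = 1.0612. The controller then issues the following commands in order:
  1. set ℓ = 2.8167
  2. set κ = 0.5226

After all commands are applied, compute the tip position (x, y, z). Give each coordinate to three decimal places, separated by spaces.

-1.661 0.466 1.904

initial: κ=0.8592, φ=164.33°, ℓ=1.0612
cmd 1: set ℓ=2.8167 → (κ,φ,ℓ)=(0.8592,164.33°,2.8167) → tip=(-1.9620,0.5504,0.7687)
cmd 2: set κ=0.5226 → (κ,φ,ℓ)=(0.5226,164.33°,2.8167) → tip=(-1.6607,0.4659,1.9042)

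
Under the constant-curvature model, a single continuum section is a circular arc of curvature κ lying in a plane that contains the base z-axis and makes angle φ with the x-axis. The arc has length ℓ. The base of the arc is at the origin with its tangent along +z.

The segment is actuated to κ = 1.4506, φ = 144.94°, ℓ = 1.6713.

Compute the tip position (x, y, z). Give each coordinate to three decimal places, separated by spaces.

θ = κ·ℓ = 1.4506 × 1.6713 = 2.42439 rad
ρ = (1 − cos θ)/κ = (1 − -0.75365)/1.4506 = 1.20891
z = sin θ / κ = 0.65728/1.4506 = 0.45311
x = ρ cos φ = 1.20891 × cos(144.94°) = -0.98955
y = ρ sin φ = 1.20891 × sin(144.94°) = 0.69444

-0.990 0.694 0.453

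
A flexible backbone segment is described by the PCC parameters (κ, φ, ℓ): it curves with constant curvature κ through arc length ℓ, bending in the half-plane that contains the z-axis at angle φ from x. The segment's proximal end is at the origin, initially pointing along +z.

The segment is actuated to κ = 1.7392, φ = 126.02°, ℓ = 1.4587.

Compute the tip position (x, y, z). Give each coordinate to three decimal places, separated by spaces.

-0.616 0.848 0.327

θ = κ·ℓ = 1.7392 × 1.4587 = 2.53697 rad
ρ = (1 − cos θ)/κ = (1 − -0.82272)/1.7392 = 1.04802
z = sin θ / κ = 0.56845/1.7392 = 0.32685
x = ρ cos φ = 1.04802 × cos(126.02°) = -0.61631
y = ρ sin φ = 1.04802 × sin(126.02°) = 0.84765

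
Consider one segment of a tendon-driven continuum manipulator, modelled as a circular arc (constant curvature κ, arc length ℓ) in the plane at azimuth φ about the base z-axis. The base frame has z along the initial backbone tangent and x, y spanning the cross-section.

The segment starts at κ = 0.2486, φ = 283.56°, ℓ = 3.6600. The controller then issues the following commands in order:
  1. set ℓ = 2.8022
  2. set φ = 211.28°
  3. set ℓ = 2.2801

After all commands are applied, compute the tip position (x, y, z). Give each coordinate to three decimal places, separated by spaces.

initial: κ=0.2486, φ=283.56°, ℓ=3.6600
cmd 1: set ℓ=2.8022 → (κ,φ,ℓ)=(0.2486,283.56°,2.8022) → tip=(0.2197,-0.9111,2.5810)
cmd 2: set φ=211.28° → (κ,φ,ℓ)=(0.2486,211.28°,2.8022) → tip=(-0.8010,-0.4866,2.5810)
cmd 3: set ℓ=2.2801 → (κ,φ,ℓ)=(0.2486,211.28°,2.2801) → tip=(-0.5377,-0.3266,2.1599)

-0.538 -0.327 2.160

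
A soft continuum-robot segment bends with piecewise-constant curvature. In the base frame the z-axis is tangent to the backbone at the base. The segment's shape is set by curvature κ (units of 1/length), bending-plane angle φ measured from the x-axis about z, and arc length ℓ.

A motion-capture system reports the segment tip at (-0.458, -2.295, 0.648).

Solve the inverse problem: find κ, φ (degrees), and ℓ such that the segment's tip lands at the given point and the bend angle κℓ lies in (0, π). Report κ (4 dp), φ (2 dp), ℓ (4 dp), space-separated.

ρ = √(x²+y²) = √(-0.458² + -2.295²) = 2.34025
φ = atan2(y, x) mod 360° = atan2(-2.295, -0.458) = 258.7141°
|p|² = ρ² + z² = 2.34025² + 0.648² = 5.89669
κ = 2ρ / |p|² = 2×2.34025 / 5.89669 = 0.79375
θ = 2·atan2(ρ, z) = 2·atan2(2.34025, 0.648) = 2.60134 rad
ℓ = θ/κ = 2.60134/0.79375 = 3.27728

0.7938 258.71 3.2773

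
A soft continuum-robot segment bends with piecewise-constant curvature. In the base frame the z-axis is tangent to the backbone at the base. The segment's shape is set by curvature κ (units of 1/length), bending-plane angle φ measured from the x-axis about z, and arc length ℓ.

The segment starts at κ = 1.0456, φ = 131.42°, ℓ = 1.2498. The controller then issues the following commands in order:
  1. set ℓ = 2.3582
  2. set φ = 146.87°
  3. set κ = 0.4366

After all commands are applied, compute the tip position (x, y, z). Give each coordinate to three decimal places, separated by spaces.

-0.930 0.607 1.963

initial: κ=1.0456, φ=131.42°, ℓ=1.2498
cmd 1: set ℓ=2.3582 → (κ,φ,ℓ)=(1.0456,131.42°,2.3582) → tip=(-1.1264,1.2767,0.5983)
cmd 2: set φ=146.87° → (κ,φ,ℓ)=(1.0456,146.87°,2.3582) → tip=(-1.4258,0.9305,0.5983)
cmd 3: set κ=0.4366 → (κ,φ,ℓ)=(0.4366,146.87°,2.3582) → tip=(-0.9299,0.6069,1.9631)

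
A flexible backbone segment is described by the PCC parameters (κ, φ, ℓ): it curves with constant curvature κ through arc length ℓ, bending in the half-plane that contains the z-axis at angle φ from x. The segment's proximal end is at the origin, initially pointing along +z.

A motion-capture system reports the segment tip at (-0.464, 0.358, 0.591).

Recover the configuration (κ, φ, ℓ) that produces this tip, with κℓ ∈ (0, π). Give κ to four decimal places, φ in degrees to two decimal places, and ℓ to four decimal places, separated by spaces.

1.6920 142.35 0.9234

ρ = √(x²+y²) = √(-0.464² + 0.358²) = 0.58605
φ = atan2(y, x) mod 360° = atan2(0.358, -0.464) = 142.3480°
|p|² = ρ² + z² = 0.58605² + 0.591² = 0.69274
κ = 2ρ / |p|² = 2×0.58605 / 0.69274 = 1.69199
θ = 2·atan2(ρ, z) = 2·atan2(0.58605, 0.591) = 1.56239 rad
ℓ = θ/κ = 1.56239/1.69199 = 0.92341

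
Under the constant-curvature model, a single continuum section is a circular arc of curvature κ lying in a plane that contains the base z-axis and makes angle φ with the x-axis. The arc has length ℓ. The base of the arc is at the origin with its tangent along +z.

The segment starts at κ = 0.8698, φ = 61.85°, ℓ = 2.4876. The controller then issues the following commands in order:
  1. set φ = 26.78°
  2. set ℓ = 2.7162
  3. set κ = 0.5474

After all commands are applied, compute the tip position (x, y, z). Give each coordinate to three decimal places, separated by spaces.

1.494 0.754 1.820

initial: κ=0.8698, φ=61.85°, ℓ=2.4876
cmd 1: set φ=26.78° → (κ,φ,ℓ)=(0.8698,26.78°,2.4876) → tip=(1.5999,0.8075,0.9535)
cmd 2: set ℓ=2.7162 → (κ,φ,ℓ)=(0.8698,26.78°,2.7162) → tip=(1.7567,0.8866,0.8078)
cmd 3: set κ=0.5474 → (κ,φ,ℓ)=(0.5474,26.78°,2.7162) → tip=(1.4941,0.7541,1.8204)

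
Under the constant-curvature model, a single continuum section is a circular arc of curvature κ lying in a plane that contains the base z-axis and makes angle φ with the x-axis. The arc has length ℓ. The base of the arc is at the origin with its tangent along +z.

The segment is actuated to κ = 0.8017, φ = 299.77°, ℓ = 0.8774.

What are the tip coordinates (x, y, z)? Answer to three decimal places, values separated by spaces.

θ = κ·ℓ = 0.8017 × 0.8774 = 0.70341 rad
ρ = (1 − cos θ)/κ = (1 − 0.76264)/0.8017 = 0.29607
z = sin θ / κ = 0.64682/0.8017 = 0.80681
x = ρ cos φ = 0.29607 × cos(299.77°) = 0.14700
y = ρ sin φ = 0.29607 × sin(299.77°) = -0.25700

0.147 -0.257 0.807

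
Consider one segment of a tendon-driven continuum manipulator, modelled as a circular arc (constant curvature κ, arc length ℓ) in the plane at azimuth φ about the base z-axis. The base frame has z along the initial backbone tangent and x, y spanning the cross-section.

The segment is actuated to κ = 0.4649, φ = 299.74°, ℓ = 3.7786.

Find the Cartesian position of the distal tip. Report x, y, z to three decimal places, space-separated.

θ = κ·ℓ = 0.4649 × 3.7786 = 1.75667 rad
ρ = (1 − cos θ)/κ = (1 − -0.18481)/0.4649 = 2.54852
z = sin θ / κ = 0.98277/0.4649 = 2.11395
x = ρ cos φ = 2.54852 × cos(299.74°) = 1.26423
y = ρ sin φ = 2.54852 × sin(299.74°) = -2.21284

1.264 -2.213 2.114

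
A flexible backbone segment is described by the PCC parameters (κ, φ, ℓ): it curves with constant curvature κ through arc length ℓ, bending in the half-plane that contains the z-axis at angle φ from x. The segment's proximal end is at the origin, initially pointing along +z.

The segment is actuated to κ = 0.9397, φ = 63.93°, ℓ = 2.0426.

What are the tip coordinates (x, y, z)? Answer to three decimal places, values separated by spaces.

θ = κ·ℓ = 0.9397 × 2.0426 = 1.91943 rad
ρ = (1 − cos θ)/κ = (1 − -0.34162)/0.9397 = 1.42771
z = sin θ / κ = 0.93984/0.9397 = 1.00015
x = ρ cos φ = 1.42771 × cos(63.93°) = 0.62743
y = ρ sin φ = 1.42771 × sin(63.93°) = 1.28245

0.627 1.282 1.000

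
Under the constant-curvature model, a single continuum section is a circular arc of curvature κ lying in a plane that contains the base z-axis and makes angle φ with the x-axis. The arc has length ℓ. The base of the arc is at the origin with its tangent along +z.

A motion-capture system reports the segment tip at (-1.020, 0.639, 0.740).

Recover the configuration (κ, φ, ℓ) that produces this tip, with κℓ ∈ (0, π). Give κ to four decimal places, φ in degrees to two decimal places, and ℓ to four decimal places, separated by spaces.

ρ = √(x²+y²) = √(-1.020² + 0.639²) = 1.20363
φ = atan2(y, x) mod 360° = atan2(0.639, -1.020) = 147.9341°
|p|² = ρ² + z² = 1.20363² + 0.740² = 1.99632
κ = 2ρ / |p|² = 2×1.20363 / 1.99632 = 1.20585
θ = 2·atan2(ρ, z) = 2·atan2(1.20363, 0.740) = 2.03912 rad
ℓ = θ/κ = 2.03912/1.20585 = 1.69103

1.2058 147.93 1.6910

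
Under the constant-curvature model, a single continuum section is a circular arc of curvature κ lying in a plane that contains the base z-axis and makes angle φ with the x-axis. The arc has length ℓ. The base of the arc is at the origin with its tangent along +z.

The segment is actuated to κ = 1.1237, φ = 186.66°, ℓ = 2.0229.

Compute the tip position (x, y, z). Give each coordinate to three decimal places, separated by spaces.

θ = κ·ℓ = 1.1237 × 2.0229 = 2.27313 rad
ρ = (1 − cos θ)/κ = (1 − -0.64600)/1.1237 = 1.46481
z = sin θ / κ = 0.76333/1.1237 = 0.67930
x = ρ cos φ = 1.46481 × cos(186.66°) = -1.45492
y = ρ sin φ = 1.46481 × sin(186.66°) = -0.16988

-1.455 -0.170 0.679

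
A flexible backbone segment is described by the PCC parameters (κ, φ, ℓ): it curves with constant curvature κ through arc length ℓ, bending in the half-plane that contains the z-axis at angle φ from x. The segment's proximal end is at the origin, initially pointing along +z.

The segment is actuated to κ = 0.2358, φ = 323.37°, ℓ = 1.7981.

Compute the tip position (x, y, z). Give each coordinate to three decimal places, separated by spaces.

0.301 -0.224 1.745

θ = κ·ℓ = 0.2358 × 1.7981 = 0.42399 rad
ρ = (1 − cos θ)/κ = (1 − 0.91145)/0.2358 = 0.37551
z = sin θ / κ = 0.41140/0.2358 = 1.74471
x = ρ cos φ = 0.37551 × cos(323.37°) = 0.30135
y = ρ sin φ = 0.37551 × sin(323.37°) = -0.22405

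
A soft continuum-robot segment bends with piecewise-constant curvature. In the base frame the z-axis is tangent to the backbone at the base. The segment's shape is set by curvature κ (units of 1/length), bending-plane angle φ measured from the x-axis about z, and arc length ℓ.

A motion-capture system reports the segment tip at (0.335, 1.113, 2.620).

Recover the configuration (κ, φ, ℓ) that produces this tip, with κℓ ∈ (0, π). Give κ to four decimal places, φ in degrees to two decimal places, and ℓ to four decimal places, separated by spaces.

0.2830 73.25 2.9513

ρ = √(x²+y²) = √(0.335² + 1.113²) = 1.16232
φ = atan2(y, x) mod 360° = atan2(1.113, 0.335) = 73.2488°
|p|² = ρ² + z² = 1.16232² + 2.620² = 8.21539
κ = 2ρ / |p|² = 2×1.16232 / 8.21539 = 0.28296
θ = 2·atan2(ρ, z) = 2·atan2(1.16232, 2.620) = 0.83510 rad
ℓ = θ/κ = 0.83510/0.28296 = 2.95126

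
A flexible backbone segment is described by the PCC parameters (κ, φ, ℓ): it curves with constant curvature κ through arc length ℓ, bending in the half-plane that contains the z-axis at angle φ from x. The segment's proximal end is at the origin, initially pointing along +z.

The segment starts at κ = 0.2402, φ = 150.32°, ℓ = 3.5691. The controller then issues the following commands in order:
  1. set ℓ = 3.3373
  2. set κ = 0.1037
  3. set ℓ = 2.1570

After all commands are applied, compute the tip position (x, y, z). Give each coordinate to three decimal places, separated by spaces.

-0.209 0.119 2.139

initial: κ=0.2402, φ=150.32°, ℓ=3.5691
cmd 1: set ℓ=3.3373 → (κ,φ,ℓ)=(0.2402,150.32°,3.3373) → tip=(-1.1012,0.6276,2.9912)
cmd 2: set κ=0.1037 → (κ,φ,ℓ)=(0.1037,150.32°,3.3373) → tip=(-0.4967,0.2831,3.2711)
cmd 3: set ℓ=2.1570 → (κ,φ,ℓ)=(0.1037,150.32°,2.1570) → tip=(-0.2087,0.1190,2.1391)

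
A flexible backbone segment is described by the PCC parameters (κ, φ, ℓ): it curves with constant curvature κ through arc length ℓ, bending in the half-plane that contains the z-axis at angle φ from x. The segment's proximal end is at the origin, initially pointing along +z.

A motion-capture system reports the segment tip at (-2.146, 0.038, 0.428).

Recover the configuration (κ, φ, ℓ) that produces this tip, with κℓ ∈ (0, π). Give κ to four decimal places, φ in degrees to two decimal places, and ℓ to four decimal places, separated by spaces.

ρ = √(x²+y²) = √(-2.146² + 0.038²) = 2.14634
φ = atan2(y, x) mod 360° = atan2(0.038, -2.146) = 178.9855°
|p|² = ρ² + z² = 2.14634² + 0.428² = 4.78994
κ = 2ρ / |p|² = 2×2.14634 / 4.78994 = 0.89618
θ = 2·atan2(ρ, z) = 2·atan2(2.14634, 0.428) = 2.74794 rad
ℓ = θ/κ = 2.74794/0.89618 = 3.06626

0.8962 178.99 3.0663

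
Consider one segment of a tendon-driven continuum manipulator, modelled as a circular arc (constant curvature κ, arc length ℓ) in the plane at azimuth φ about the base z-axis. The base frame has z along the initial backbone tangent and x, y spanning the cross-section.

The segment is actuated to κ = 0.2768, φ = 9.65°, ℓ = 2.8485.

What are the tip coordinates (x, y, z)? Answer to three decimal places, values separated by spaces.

1.051 0.179 2.562

θ = κ·ℓ = 0.2768 × 2.8485 = 0.78846 rad
ρ = (1 − cos θ)/κ = (1 − 0.70494)/0.2768 = 1.06599
z = sin θ / κ = 0.70927/0.2768 = 2.56240
x = ρ cos φ = 1.06599 × cos(9.65°) = 1.05090
y = ρ sin φ = 1.06599 × sin(9.65°) = 0.17869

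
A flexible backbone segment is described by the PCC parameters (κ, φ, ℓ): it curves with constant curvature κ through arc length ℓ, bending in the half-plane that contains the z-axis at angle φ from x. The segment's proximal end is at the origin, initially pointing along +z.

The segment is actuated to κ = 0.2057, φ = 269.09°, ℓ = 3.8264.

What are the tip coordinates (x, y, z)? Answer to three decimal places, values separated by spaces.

θ = κ·ℓ = 0.2057 × 3.8264 = 0.78709 rad
ρ = (1 − cos θ)/κ = (1 − 0.70591)/0.2057 = 1.42971
z = sin θ / κ = 0.70830/0.2057 = 3.44338
x = ρ cos φ = 1.42971 × cos(269.09°) = -0.02271
y = ρ sin φ = 1.42971 × sin(269.09°) = -1.42953

-0.023 -1.430 3.443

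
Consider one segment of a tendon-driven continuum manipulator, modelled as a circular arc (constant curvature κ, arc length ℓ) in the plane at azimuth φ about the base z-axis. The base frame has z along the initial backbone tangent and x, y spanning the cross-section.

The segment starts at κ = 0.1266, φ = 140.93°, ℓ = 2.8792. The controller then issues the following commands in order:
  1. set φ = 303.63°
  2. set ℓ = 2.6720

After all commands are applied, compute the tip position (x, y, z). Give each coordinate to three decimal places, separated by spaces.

0.248 -0.373 2.621

initial: κ=0.1266, φ=140.93°, ℓ=2.8792
cmd 1: set φ=303.63° → (κ,φ,ℓ)=(0.1266,303.63°,2.8792) → tip=(0.2874,-0.4321,2.8159)
cmd 2: set ℓ=2.6720 → (κ,φ,ℓ)=(0.1266,303.63°,2.6720) → tip=(0.2479,-0.3727,2.6213)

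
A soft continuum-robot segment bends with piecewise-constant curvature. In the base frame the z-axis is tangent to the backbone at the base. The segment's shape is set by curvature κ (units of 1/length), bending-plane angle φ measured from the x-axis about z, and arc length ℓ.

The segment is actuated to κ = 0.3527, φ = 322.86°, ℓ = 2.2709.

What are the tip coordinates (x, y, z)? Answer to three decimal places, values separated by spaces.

θ = κ·ℓ = 0.3527 × 2.2709 = 0.80095 rad
ρ = (1 − cos θ)/κ = (1 − 0.69603)/0.3527 = 0.86184
z = sin θ / κ = 0.71802/0.3527 = 2.03577
x = ρ cos φ = 0.86184 × cos(322.86°) = 0.68703
y = ρ sin φ = 0.86184 × sin(322.86°) = -0.52035

0.687 -0.520 2.036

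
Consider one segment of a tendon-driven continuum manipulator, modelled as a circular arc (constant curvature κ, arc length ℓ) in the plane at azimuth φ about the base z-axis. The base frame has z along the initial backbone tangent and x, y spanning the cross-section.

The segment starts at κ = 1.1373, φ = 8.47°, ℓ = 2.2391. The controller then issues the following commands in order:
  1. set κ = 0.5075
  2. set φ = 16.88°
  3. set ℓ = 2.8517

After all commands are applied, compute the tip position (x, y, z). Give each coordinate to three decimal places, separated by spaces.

initial: κ=1.1373, φ=8.47°, ℓ=2.2391
cmd 1: set κ=0.5075 → (κ,φ,ℓ)=(0.5075,8.47°,2.2391) → tip=(1.1286,0.1681,1.7874)
cmd 2: set φ=16.88° → (κ,φ,ℓ)=(0.5075,16.88°,2.2391) → tip=(1.0919,0.3313,1.7874)
cmd 3: set ℓ=2.8517 → (κ,φ,ℓ)=(0.5075,16.88°,2.8517) → tip=(1.6532,0.5016,1.9554)

1.653 0.502 1.955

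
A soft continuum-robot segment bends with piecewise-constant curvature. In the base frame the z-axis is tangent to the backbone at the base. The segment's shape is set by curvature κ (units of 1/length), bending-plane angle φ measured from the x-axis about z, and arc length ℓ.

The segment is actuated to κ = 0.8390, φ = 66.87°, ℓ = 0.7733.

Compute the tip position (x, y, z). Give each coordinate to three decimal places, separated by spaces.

θ = κ·ℓ = 0.8390 × 0.7733 = 0.64880 rad
ρ = (1 − cos θ)/κ = (1 − 0.79681)/0.8390 = 0.24218
z = sin θ / κ = 0.60423/0.8390 = 0.72018
x = ρ cos φ = 0.24218 × cos(66.87°) = 0.09513
y = ρ sin φ = 0.24218 × sin(66.87°) = 0.22271

0.095 0.223 0.720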